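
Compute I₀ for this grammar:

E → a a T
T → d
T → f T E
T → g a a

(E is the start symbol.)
First, augment the grammar with E' → E
I₀ = CLOSURE({ [E' → . E] }):
  [E' → . E] has the dot before E: add [E → . a a T]
No further items can be added.

I₀ = { [E → . a a T], [E' → . E] }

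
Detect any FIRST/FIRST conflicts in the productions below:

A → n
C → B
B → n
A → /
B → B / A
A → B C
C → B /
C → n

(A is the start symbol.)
Yes. A → n / A → B C on { 'n' }; C → B / C → B '/' on { 'n' }; C → B / C → n on { 'n' }; C → B '/' / C → n on { 'n' }; B → n / B → B '/' A on { 'n' }

A FIRST/FIRST conflict occurs when two productions N → α and N → β for the same non-terminal have FIRST(α) ∩ FIRST(β) ≠ ∅ (with ε ∈ FIRST of a nullable right-hand side, so two nullable alternatives also conflict).

FIRST sets of the non-terminals at (or reachable through a nullable prefix from) the front of some alternative:
  FIRST(B) = { 'n' }

Productions for A:
  A → n: FIRST = { 'n' }
  A → /: FIRST = { '/' }
  A → B C: FIRST = { 'n' }
Productions for C:
  C → B: FIRST = { 'n' }
  C → B /: FIRST = { 'n' }
  C → n: FIRST = { 'n' }
Productions for B:
  B → n: FIRST = { 'n' }
  B → B / A: FIRST = { 'n' }

Conflict for A: A → n and A → B C
  Overlap: { 'n' }
Conflict for C: C → B and C → B /
  Overlap: { 'n' }
Conflict for C: C → B and C → n
  Overlap: { 'n' }
Conflict for C: C → B / and C → n
  Overlap: { 'n' }
Conflict for B: B → n and B → B / A
  Overlap: { 'n' }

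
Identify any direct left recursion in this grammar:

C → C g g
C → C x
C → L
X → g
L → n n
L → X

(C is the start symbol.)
C → C g g: LEFT RECURSIVE (starts with C)
C → C x: LEFT RECURSIVE (starts with C)
C → L: starts with L
X → g: starts with g
L → n n: starts with n
L → X: starts with X

The grammar has direct left recursion on: C.

Answer: Yes, C is left-recursive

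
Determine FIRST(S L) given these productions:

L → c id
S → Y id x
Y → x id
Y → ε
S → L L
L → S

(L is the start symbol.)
{ 'c', 'id', 'x' }

FIRST sets of the non-terminals involved (from the grammar, by fixed-point iteration):
  FIRST(S) = { 'c', 'id', 'x' }

To compute FIRST(S L), process the symbols left to right:
Symbol S is a non-terminal. Add FIRST(S) \ {ε} = { 'c', 'id', 'x' }
S is not nullable (ε ∉ FIRST(S)), so stop here.
FIRST(S L) = { 'c', 'id', 'x' }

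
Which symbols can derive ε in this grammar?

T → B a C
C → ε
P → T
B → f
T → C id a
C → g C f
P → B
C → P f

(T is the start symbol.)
{ 'C' }

A non-terminal is nullable if it can derive ε (the empty string): either it has an ε-production, or it has a production whose right-hand side consists entirely of nullable non-terminals.

ε-productions: C → ε
So C is immediately nullable.
No further non-terminal can be added: every production for the remaining non-terminals contains a terminal or a non-nullable non-terminal.
Nullable = { 'C' }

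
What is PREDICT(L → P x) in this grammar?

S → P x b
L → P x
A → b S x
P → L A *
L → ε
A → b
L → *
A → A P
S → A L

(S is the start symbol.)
PREDICT(L → P x) = (FIRST(RHS) \ {ε}) ∪ (FOLLOW(L) if ε ∈ FIRST(RHS), i.e. RHS ⇒* ε)
FIRST(P) = { '*', 'b' }
FIRST(P x) = { '*', 'b' }
ε ∉ FIRST(P x), so FOLLOW(L) is not added.
PREDICT(L → P x) = { '*', 'b' }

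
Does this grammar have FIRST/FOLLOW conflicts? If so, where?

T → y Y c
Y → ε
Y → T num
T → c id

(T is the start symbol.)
Nullable non-terminals: Y.
FIRST sets used below: FIRST(T) = { 'c', 'y' }

Y: nullable alternative(s) Y → ε; FOLLOW(Y) = { 'c' }
  Y → ε: FIRST \ {ε} = { } — this is the only nullable alternative, skip
  Y → T num: FIRST \ {ε} = { 'c', 'y' } — overlaps FOLLOW(Y) on { 'c' }: CONFLICT

T has no nullable alternative, so no FIRST/FOLLOW check is needed there.

So the grammar has 1 FIRST/FOLLOW conflict (marked CONFLICT above).

Answer: Yes. Y → T num with FOLLOW(Y) on { 'c' }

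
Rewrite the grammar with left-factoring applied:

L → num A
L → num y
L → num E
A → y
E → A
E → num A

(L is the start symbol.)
L → num L'
L' → A
L' → y
L' → E
A → y
E → A
E → num A

Left-factoring transforms A → αβ₁ | αβ₂ into A → αA' and A' → β₁ | β₂
(α is the longest common prefix among the alternatives). Repeat until
no nonterminal has two alternatives with a common prefix.

Round 1: L has alternatives sharing prefix 'num'. Introduce L': L → num L'
  Add: L' → A
  Add: L' → y
  Add: L' → E

No remaining common prefixes — done.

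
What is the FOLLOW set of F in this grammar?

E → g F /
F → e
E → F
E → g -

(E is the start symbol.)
In E → g F /: F is followed by '/', add FIRST('/') \ {ε} = { '/' }
In E → F: F is at the end, add FOLLOW(E)

The FOLLOW sets referred to above (computed the same way, to a fixed point):
  FOLLOW(E) = { $ }

Taking the union: FOLLOW(F) = { $, '/' }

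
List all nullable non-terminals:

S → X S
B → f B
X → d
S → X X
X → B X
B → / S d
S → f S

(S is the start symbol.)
None

A non-terminal is nullable if it can derive ε (the empty string): either it has an ε-production, or it has a production whose right-hand side consists entirely of nullable non-terminals.

There are no ε-productions, so no non-terminal can derive ε.
No non-terminals are nullable.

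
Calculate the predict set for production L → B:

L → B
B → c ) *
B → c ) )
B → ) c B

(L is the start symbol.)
{ ')', 'c' }

PREDICT(L → B) = (FIRST(RHS) \ {ε}) ∪ (FOLLOW(L) if ε ∈ FIRST(RHS), i.e. RHS ⇒* ε)
FIRST(B) = { ')', 'c' }
FIRST(B) = { ')', 'c' }
ε ∉ FIRST(B), so FOLLOW(L) is not added.
PREDICT(L → B) = { ')', 'c' }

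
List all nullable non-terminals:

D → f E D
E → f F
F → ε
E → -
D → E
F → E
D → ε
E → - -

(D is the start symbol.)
{ 'D', 'F' }

A non-terminal is nullable if it can derive ε (the empty string): either it has an ε-production, or it has a production whose right-hand side consists entirely of nullable non-terminals.

ε-productions: F → ε, D → ε
So F, D are immediately nullable.
No further non-terminal can be added: every production for the remaining non-terminals contains a terminal or a non-nullable non-terminal.
Nullable = { 'D', 'F' }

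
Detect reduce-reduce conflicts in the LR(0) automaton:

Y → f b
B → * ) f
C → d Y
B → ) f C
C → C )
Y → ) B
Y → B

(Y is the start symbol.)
A reduce-reduce conflict occurs when an LR(0) state has two complete items [A → α .] and [B → β .] — both call for a reduction, and with no lookahead the parser cannot choose between them.

Augment with Y' → Y and build the canonical LR(0) collection (I0 = CLOSURE({[Y' → . Y]}), then GOTO on every symbol after a dot until no new states appear). It has 16 states:
  I0: { [B → . ) f C], [B → . * ) f], [Y → . ) B], [Y → . B], [Y → . f b], [Y' → . Y] }  — shift
  I1: { [B → ) . f C], [B → . ) f C], [B → . * ) f], [Y → ) . B] }  — shift
  I2: { [B → * . ) f] }  — shift
  I3: { [Y → B .] }  — reduce
  I4: { [Y' → Y .] }  — accept
  I5: { [Y → f . b] }  — shift
  I6: { [Y → f b .] }  — reduce
  I7: { [B → * ) . f] }  — shift
  I8: { [B → * ) f .] }  — reduce
  I9: { [B → ) . f C] }  — shift
  I10: { [Y → ) B .] }  — reduce
  I11: { [B → ) f . C], [C → . C )], [C → . d Y] }  — shift
  I12: { [B → ) f C .], [C → C . )] }  — shift, reduce
  I13: { [B → . ) f C], [B → . * ) f], [C → d . Y], [Y → . ) B], [Y → . B], [Y → . f b] }  — shift
  I14: { [C → d Y .] }  — reduce
  I15: { [C → C ) .] }  — reduce

No state contains more than one complete item.

Answer: No reduce-reduce conflicts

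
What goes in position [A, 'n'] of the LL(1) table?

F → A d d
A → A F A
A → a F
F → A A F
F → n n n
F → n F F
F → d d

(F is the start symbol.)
To find M[A, 'n'], we find productions for A where 'n' is in the predict set (PREDICT(N → α) = (FIRST(α) \ {ε}) ∪ (FOLLOW(N) if α ⇒* ε)).

Relevant sets:
  FIRST(A) = { 'a' }

A → A F A: PREDICT = { 'a' }
A → a F: PREDICT = { 'a' }

M[A, 'n'] is empty (no production applies)

Answer: Empty (error entry)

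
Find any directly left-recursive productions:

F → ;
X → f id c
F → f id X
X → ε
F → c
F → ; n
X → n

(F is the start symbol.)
Direct left recursion occurs when N → N α for some non-terminal N (the right-hand side begins with the left-hand side itself).

F → ;: starts with ';'
X → f id c: starts with f
F → f id X: starts with f
X → ε: starts with ε
F → c: starts with c
F → ; n: starts with ';'
X → n: starts with n

No direct left recursion found.

Answer: No direct left recursion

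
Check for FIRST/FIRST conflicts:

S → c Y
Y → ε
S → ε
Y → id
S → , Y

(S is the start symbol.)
No FIRST/FIRST conflicts.

A FIRST/FIRST conflict occurs when two productions N → α and N → β for the same non-terminal have FIRST(α) ∩ FIRST(β) ≠ ∅ (with ε ∈ FIRST of a nullable right-hand side, so two nullable alternatives also conflict).

Productions for S:
  S → c Y: FIRST = { 'c' }
  S → ε: FIRST = { ε }
  S → , Y: FIRST = { ',' }
Productions for Y:
  Y → ε: FIRST = { ε }
  Y → id: FIRST = { 'id' }

All alternatives of each non-terminal have pairwise disjoint FIRST sets.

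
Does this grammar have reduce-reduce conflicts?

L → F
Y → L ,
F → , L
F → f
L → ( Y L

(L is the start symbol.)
No reduce-reduce conflicts

A reduce-reduce conflict occurs when an LR(0) state has two complete items [A → α .] and [B → β .] — both call for a reduction, and with no lookahead the parser cannot choose between them.

Augment with L' → L and build the canonical LR(0) collection (I0 = CLOSURE({[L' → . L]}), then GOTO on every symbol after a dot until no new states appear). It has 11 states:
  I0: { [F → . , L], [F → . f], [L → . ( Y L], [L → . F], [L' → . L] }  — shift
  I1: { [F → . , L], [F → . f], [L → ( . Y L], [L → . ( Y L], [L → . F], [Y → . L ,] }  — shift
  I2: { [F → , . L], [F → . , L], [F → . f], [L → . ( Y L], [L → . F] }  — shift
  I3: { [L → F .] }  — reduce
  I4: { [L' → L .] }  — accept
  I5: { [F → f .] }  — reduce
  I6: { [F → , L .] }  — reduce
  I7: { [Y → L . ,] }  — shift
  I8: { [F → . , L], [F → . f], [L → ( Y . L], [L → . ( Y L], [L → . F] }  — shift
  I9: { [L → ( Y L .] }  — reduce
  I10: { [Y → L , .] }  — reduce

No state contains more than one complete item.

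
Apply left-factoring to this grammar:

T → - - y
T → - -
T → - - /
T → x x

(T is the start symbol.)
T → - - T'
T' → y
T' → ε
T' → /
T → x x

Left-factoring transforms A → αβ₁ | αβ₂ into A → αA' and A' → β₁ | β₂
(α is the longest common prefix among the alternatives). Repeat until
no nonterminal has two alternatives with a common prefix.

Round 1: T has alternatives sharing prefix '- -'. Introduce T': T → - - T'
  Add: T' → y
  Add: T' → ε
  Add: T' → /

No remaining common prefixes — done.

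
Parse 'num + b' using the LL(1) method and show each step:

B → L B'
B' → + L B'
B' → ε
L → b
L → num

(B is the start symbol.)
Stack is shown with the top on the left.

Stack     Input      Action
---------------------------
B $       num + b $  output B → L B'
L B' $    num + b $  output L → num
num B' $  num + b $  match 'num'
B' $      + b $      output B' → + L B'
+ L B' $  + b $      match '+'
L B' $    b $        output L → b
b B' $    b $        match 'b'
B' $      $          output B' → ε
$         $          accept

The string is accepted.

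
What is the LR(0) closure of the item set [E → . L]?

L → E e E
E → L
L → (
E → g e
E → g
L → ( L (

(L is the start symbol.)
Start with: [E → . L]
  [E → . L] has the dot before L: add [L → . E e E], [L → . (], [L → . ( L (]
  [L → . E e E] has the dot before E: add [E → . g e], [E → . g]
No further items can be added.

CLOSURE = { [E → . L], [E → . g e], [E → . g], [L → . ( L (], [L → . (], [L → . E e E] }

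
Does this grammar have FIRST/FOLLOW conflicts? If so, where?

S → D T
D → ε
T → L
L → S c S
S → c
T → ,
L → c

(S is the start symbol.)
No FIRST/FOLLOW conflicts.

A FIRST/FOLLOW conflict occurs when a non-terminal N has a nullable alternative N → β (β ⇒* ε) and another alternative N → α with FIRST(α) ∩ FOLLOW(N) ≠ ∅: on such a lookahead the parser cannot decide between expanding α and letting N vanish via β.

Nullable non-terminals: D.
D has a nullable alternative but only one production, so nothing to check.

L, S, T have no nullable alternative, so no FIRST/FOLLOW check is needed there.

No FIRST/FOLLOW conflicts found.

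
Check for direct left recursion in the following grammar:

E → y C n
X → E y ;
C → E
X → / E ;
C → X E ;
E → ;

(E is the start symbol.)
No direct left recursion

E → y C n: starts with y
X → E y ;: starts with E
C → E: starts with E
X → / E ;: starts with '/'
C → X E ;: starts with X
E → ;: starts with ';'

No direct left recursion found.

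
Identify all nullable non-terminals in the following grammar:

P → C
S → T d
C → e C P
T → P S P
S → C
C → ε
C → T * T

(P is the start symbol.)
{ 'C', 'P', 'S', 'T' }

A non-terminal is nullable if it can derive ε (the empty string): either it has an ε-production, or it has a production whose right-hand side consists entirely of nullable non-terminals.

ε-productions: C → ε
So C is immediately nullable.
P → C: every symbol on the right is nullable, so P is nullable too.
S → C: every symbol on the right is nullable, so S is nullable too.
T → P S P: every symbol on the right is nullable, so T is nullable too.
Every non-terminal is now nullable.
Nullable = { 'C', 'P', 'S', 'T' }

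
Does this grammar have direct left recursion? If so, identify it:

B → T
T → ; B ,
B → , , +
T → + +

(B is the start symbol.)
No direct left recursion

Direct left recursion occurs when N → N α for some non-terminal N (the right-hand side begins with the left-hand side itself).

B → T: starts with T
T → ; B ,: starts with ';'
B → , , +: starts with ','
T → + +: starts with '+'

No direct left recursion found.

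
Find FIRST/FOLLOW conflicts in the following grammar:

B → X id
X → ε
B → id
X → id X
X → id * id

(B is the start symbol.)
Yes. X → id X with FOLLOW(X) on { 'id' }; X → id '*' id with FOLLOW(X) on { 'id' }

A FIRST/FOLLOW conflict occurs when a non-terminal N has a nullable alternative N → β (β ⇒* ε) and another alternative N → α with FIRST(α) ∩ FOLLOW(N) ≠ ∅: on such a lookahead the parser cannot decide between expanding α and letting N vanish via β.

Nullable non-terminals: X.

X: nullable alternative(s) X → ε; FOLLOW(X) = { 'id' }
  X → ε: FIRST \ {ε} = { } — this is the only nullable alternative, skip
  X → id X: FIRST \ {ε} = { 'id' } — overlaps FOLLOW(X) on { 'id' }: CONFLICT
  X → id * id: FIRST \ {ε} = { 'id' } — overlaps FOLLOW(X) on { 'id' }: CONFLICT

B has no nullable alternative, so no FIRST/FOLLOW check is needed there.

So the grammar has 2 FIRST/FOLLOW conflicts (marked CONFLICT above).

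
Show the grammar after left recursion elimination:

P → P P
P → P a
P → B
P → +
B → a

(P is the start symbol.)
P → B P'
P → + P'
P' → P P'
P' → a P'
P' → ε
B → a

P is directly left-recursive. The standard transformation for
  A → A α₁ | ... | A α_m | β₁ | ... | β_n
is
  A  → β₁ A' | ... | β_n A'
  A' → α₁ A' | ... | α_m A' | ε

P → B becomes P → B P'
P → + becomes P → + P'
P → P P becomes P' → P P'
P → P a becomes P' → a P'
Add P' → ε

Productions for other non-terminals are unchanged:
  B → a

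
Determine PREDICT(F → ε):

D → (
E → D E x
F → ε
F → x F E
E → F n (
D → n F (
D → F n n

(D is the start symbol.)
PREDICT(F → ε) = (FIRST(RHS) \ {ε}) ∪ (FOLLOW(F) if ε ∈ FIRST(RHS), i.e. RHS ⇒* ε)
The right-hand side is ε (FIRST(ε) = { ε }), so the predict set is FOLLOW(F) = { '(', 'n', 'x' }
PREDICT(F → ε) = { '(', 'n', 'x' }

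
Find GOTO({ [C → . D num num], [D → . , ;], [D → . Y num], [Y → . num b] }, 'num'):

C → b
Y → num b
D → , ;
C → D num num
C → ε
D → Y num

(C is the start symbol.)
{ [Y → num . b] }

GOTO(I, 'num') = CLOSURE({ [A → αX.β] : [A → α.Xβ] ∈ I, X = 'num' })

Items with dot before 'num', with the dot advanced:
  [Y → . num b] → [Y → num . b]
Closure adds nothing (no advanced item has the dot before a non-terminal).

GOTO = { [Y → num . b] }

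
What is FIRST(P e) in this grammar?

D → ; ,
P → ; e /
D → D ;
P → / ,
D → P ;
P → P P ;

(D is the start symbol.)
FIRST sets of the non-terminals involved (from the grammar, by fixed-point iteration):
  FIRST(P) = { '/', ';' }

To compute FIRST(P e), process the symbols left to right:
Symbol P is a non-terminal. Add FIRST(P) \ {ε} = { '/', ';' }
P is not nullable (ε ∉ FIRST(P)), so stop here.
FIRST(P e) = { '/', ';' }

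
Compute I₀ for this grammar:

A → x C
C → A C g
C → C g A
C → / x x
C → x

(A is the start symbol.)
{ [A → . x C], [A' → . A] }

First, augment the grammar with A' → A
I₀ = CLOSURE({ [A' → . A] }):
  [A' → . A] has the dot before A: add [A → . x C]
No further items can be added.

I₀ = { [A → . x C], [A' → . A] }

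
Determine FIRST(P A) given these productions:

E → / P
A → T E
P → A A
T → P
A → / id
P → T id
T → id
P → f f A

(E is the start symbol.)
{ '/', 'f', 'id' }

FIRST sets of the non-terminals involved (from the grammar, by fixed-point iteration):
  FIRST(P) = { '/', 'f', 'id' }

To compute FIRST(P A), process the symbols left to right:
Symbol P is a non-terminal. Add FIRST(P) \ {ε} = { '/', 'f', 'id' }
P is not nullable (ε ∉ FIRST(P)), so stop here.
FIRST(P A) = { '/', 'f', 'id' }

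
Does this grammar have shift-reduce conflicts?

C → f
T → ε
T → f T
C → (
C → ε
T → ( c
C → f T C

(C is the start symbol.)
Augment with C' → C and build the canonical LR(0) collection (I0 = CLOSURE({[C' → . C]}), then GOTO on every symbol after a dot until no new states appear). It has 10 states:
  I0: { [C → . (], [C → . f T C], [C → . f], [C → .], [C' → . C] }  — shift, reduce
  I1: { [C → ( .] }  — reduce
  I2: { [C' → C .] }  — accept
  I3: { [C → f . T C], [C → f .], [T → . ( c], [T → . f T], [T → .] }  — shift, 2 reduces
  I4: { [T → ( . c] }  — shift
  I5: { [C → . (], [C → . f T C], [C → . f], [C → .], [C → f T . C] }  — shift, reduce
  I6: { [T → . ( c], [T → . f T], [T → .], [T → f . T] }  — shift, reduce
  I7: { [T → f T .] }  — reduce
  I8: { [C → f T C .] }  — reduce
  I9: { [T → ( c .] }  — reduce

I0 contains reduce item [C → .] and shift items [C → . (], [C → . f], [C → . f T C] — shift-reduce conflict.
I3 contains reduce items [C → f .], [T → .] and shift items [T → . ( c], [T → . f T] — shift-reduce conflict.
I5 contains reduce item [C → .] and shift items [C → . (], [C → . f], [C → . f T C] — shift-reduce conflict.
I6 contains reduce item [T → .] and shift items [T → . ( c], [T → . f T] — shift-reduce conflict.

Answer: Yes — I0: [C → .] vs [C → . (]; I3: [C → f .] vs [T → . ( c]; I5: [C → .] vs [C → . (]; I6: [T → .] vs [T → . ( c]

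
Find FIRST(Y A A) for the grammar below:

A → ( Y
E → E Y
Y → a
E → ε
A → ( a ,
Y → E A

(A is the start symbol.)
FIRST sets of the non-terminals involved (from the grammar, by fixed-point iteration):
  FIRST(Y) = { '(', 'a' }

To compute FIRST(Y A A), process the symbols left to right:
Symbol Y is a non-terminal. Add FIRST(Y) \ {ε} = { '(', 'a' }
Y is not nullable (ε ∉ FIRST(Y)), so stop here.
FIRST(Y A A) = { '(', 'a' }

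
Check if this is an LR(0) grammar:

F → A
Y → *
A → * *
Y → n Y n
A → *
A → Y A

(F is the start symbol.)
A grammar is LR(0) if no state in the canonical LR(0) collection has:
  - both a shift item (dot before a terminal) and a complete item (shift-reduce conflict), or
  - two or more complete items (reduce-reduce conflict; the accept item [F' → F .] counts as a complete item here).

Augment with F' → F and build the canonical LR(0) collection (I0 = CLOSURE({[F' → . F]}), then GOTO on every symbol after a dot until no new states appear). It has 11 states:
  I0: { [A → . * *], [A → . *], [A → . Y A], [F → . A], [F' → . F], [Y → . *], [Y → . n Y n] }  — shift
  I1: { [A → * . *], [A → * .], [Y → * .] }  — shift, 2 reduces
  I2: { [F → A .] }  — reduce
  I3: { [F' → F .] }  — accept
  I4: { [A → . * *], [A → . *], [A → . Y A], [A → Y . A], [Y → . *], [Y → . n Y n] }  — shift
  I5: { [Y → . *], [Y → . n Y n], [Y → n . Y n] }  — shift
  I6: { [Y → * .] }  — reduce
  I7: { [Y → n Y . n] }  — shift
  I8: { [Y → n Y n .] }  — reduce
  I9: { [A → Y A .] }  — reduce
  I10: { [A → * * .] }  — reduce

Conflict in state I1:
  Shift-reduce conflict between [A → * .] and [A → * . *]
So the grammar is NOT LR(0).

Answer: No. Shift-reduce conflict between [A → * .] and [A → * . *]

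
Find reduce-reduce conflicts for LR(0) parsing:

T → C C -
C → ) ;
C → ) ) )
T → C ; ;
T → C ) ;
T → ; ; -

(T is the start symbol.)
Yes — I11: [C → ) ; .] vs [T → C ) ; .]

Augment with T' → T and build the canonical LR(0) collection (I0 = CLOSURE({[T' → . T]}), then GOTO on every symbol after a dot until no new states appear). It has 16 states:
  I0: { [C → . ) ) )], [C → . ) ;], [T → . ; ; -], [T → . C ) ;], [T → . C ; ;], [T → . C C -], [T' → . T] }  — shift
  I1: { [C → ) . ) )], [C → ) . ;] }  — shift
  I2: { [T → ; . ; -] }  — shift
  I3: { [C → . ) ) )], [C → . ) ;], [T → C . ) ;], [T → C . ; ;], [T → C . C -] }  — shift
  I4: { [T' → T .] }  — accept
  I5: { [C → ) . ) )], [C → ) . ;], [T → C ) . ;] }  — shift
  I6: { [T → C ; . ;] }  — shift
  I7: { [T → C C . -] }  — shift
  I8: { [T → C C - .] }  — reduce
  I9: { [T → C ; ; .] }  — reduce
  I10: { [C → ) ) . )] }  — shift
  I11: { [C → ) ; .], [T → C ) ; .] }  — 2 reduces
  I12: { [C → ) ) ) .] }  — reduce
  I13: { [T → ; ; . -] }  — shift
  I14: { [T → ; ; - .] }  — reduce
  I15: { [C → ) ; .] }  — reduce

I11 contains complete items [C → ) ; .], [T → C ) ; .] — reduce-reduce conflict.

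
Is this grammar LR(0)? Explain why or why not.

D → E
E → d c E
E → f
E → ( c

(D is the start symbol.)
A grammar is LR(0) if no state in the canonical LR(0) collection has:
  - both a shift item (dot before a terminal) and a complete item (shift-reduce conflict), or
  - two or more complete items (reduce-reduce conflict; the accept item [D' → D .] counts as a complete item here).

Augment with D' → D and build the canonical LR(0) collection (I0 = CLOSURE({[D' → . D]}), then GOTO on every symbol after a dot until no new states appear). It has 9 states:
  I0: { [D → . E], [D' → . D], [E → . ( c], [E → . d c E], [E → . f] }  — shift
  I1: { [E → ( . c] }  — shift
  I2: { [D' → D .] }  — accept
  I3: { [D → E .] }  — reduce
  I4: { [E → d . c E] }  — shift
  I5: { [E → f .] }  — reduce
  I6: { [E → . ( c], [E → . d c E], [E → . f], [E → d c . E] }  — shift
  I7: { [E → d c E .] }  — reduce
  I8: { [E → ( c .] }  — reduce

Every state is either a pure shift/goto state or contains exactly one complete item and nothing to shift — no conflicts. The grammar is LR(0).

Answer: Yes, the grammar is LR(0)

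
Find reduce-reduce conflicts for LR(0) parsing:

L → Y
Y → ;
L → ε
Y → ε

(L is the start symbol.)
Yes — I0: [L → .] vs [Y → .]

Augment with L' → L and build the canonical LR(0) collection (I0 = CLOSURE({[L' → . L]}), then GOTO on every symbol after a dot until no new states appear). It has 4 states:
  I0: { [L → . Y], [L → .], [L' → . L], [Y → . ;], [Y → .] }  — shift, 2 reduces
  I1: { [Y → ; .] }  — reduce
  I2: { [L' → L .] }  — accept
  I3: { [L → Y .] }  — reduce

I0 contains complete items [L → .], [Y → .] — reduce-reduce conflict.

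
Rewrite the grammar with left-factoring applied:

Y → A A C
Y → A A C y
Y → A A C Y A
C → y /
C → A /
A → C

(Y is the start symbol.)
Left-factoring transforms A → αβ₁ | αβ₂ into A → αA' and A' → β₁ | β₂
(α is the longest common prefix among the alternatives). Repeat until
no nonterminal has two alternatives with a common prefix.

Round 1: Y has alternatives sharing prefix 'A A C'. Introduce Y': Y → A A C Y'
  Add: Y' → ε
  Add: Y' → y
  Add: Y' → Y A

No remaining common prefixes — done.

Resulting grammar:
Y → A A C Y'
Y' → ε
Y' → y
Y' → Y A
C → y /
C → A /
A → C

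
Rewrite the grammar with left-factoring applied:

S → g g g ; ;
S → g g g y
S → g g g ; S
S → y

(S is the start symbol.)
S → g g g S'
S' → ; S''
S'' → ;
S'' → S
S' → y
S → y

Left-factoring transforms A → αβ₁ | αβ₂ into A → αA' and A' → β₁ | β₂
(α is the longest common prefix among the alternatives). Repeat until
no nonterminal has two alternatives with a common prefix.

Round 1: S has alternatives sharing prefix 'g g g'. Introduce S': S → g g g S'
  Add: S' → ; ;
  Add: S' → y
  Add: S' → ; S

Round 2: S' has alternatives sharing prefix ';'. Introduce S'': S' → ; S''
  Add: S'' → ;
  Add: S'' → S

No remaining common prefixes — done.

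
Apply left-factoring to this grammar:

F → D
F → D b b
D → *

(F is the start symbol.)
F → D F'
F' → ε
F' → b b
D → *

Left-factoring transforms A → αβ₁ | αβ₂ into A → αA' and A' → β₁ | β₂
(α is the longest common prefix among the alternatives). Repeat until
no nonterminal has two alternatives with a common prefix.

Round 1: F has alternatives sharing prefix 'D'. Introduce F': F → D F'
  Add: F' → ε
  Add: F' → b b

No remaining common prefixes — done.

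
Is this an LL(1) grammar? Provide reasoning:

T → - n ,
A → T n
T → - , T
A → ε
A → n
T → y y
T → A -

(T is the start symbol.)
No. Predict set conflict for T: { '-' }

Relevant sets:
  FIRST(A) = { '-', 'n', 'y', ε }
  FIRST(T) = { '-', 'n', 'y' }
  FOLLOW(A) = { '-' }

For T:
  PREDICT(T → '-' n ',') = { '-' }
  PREDICT(T → '-' ',' T) = { '-' }
  PREDICT(T → y y) = { 'y' }
  PREDICT(T → A '-') = { '-', 'n', 'y' }
For A:
  PREDICT(A → T n) = { '-', 'n', 'y' }
  PREDICT(A → ε) = { '-' }
  PREDICT(A → n) = { 'n' }

Conflict found: Predict set conflict for T: { '-' }
The grammar is NOT LL(1).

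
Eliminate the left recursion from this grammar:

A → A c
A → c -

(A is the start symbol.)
A → c - A'
A' → c A'
A' → ε

A is directly left-recursive. The standard transformation for
  A → A α₁ | ... | A α_m | β₁ | ... | β_n
is
  A  → β₁ A' | ... | β_n A'
  A' → α₁ A' | ... | α_m A' | ε

A → c - becomes A → c - A'
A → A c becomes A' → c A'
Add A' → ε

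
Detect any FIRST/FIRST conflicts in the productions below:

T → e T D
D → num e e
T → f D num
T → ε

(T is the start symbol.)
No FIRST/FIRST conflicts.

A FIRST/FIRST conflict occurs when two productions N → α and N → β for the same non-terminal have FIRST(α) ∩ FIRST(β) ≠ ∅ (with ε ∈ FIRST of a nullable right-hand side, so two nullable alternatives also conflict).

Productions for T:
  T → e T D: FIRST = { 'e' }
  T → f D num: FIRST = { 'f' }
  T → ε: FIRST = { ε }
D has only one production, so no FIRST/FIRST conflict is possible there.

All alternatives of each non-terminal have pairwise disjoint FIRST sets.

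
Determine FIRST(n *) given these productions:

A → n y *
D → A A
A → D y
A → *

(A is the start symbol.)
To compute FIRST(n *), process the symbols left to right:
Symbol n is a terminal. Add 'n' and stop.
FIRST(n *) = { 'n' }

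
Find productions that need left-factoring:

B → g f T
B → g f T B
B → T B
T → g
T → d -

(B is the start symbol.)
Left-factoring is needed when two productions for the same non-terminal
share a common prefix on the right-hand side.

Productions for B:
  B → g f T
  B → g f T B
  B → T B
Productions for T:
  T → g
  T → d -

Found common prefix 'g f T' in productions for B

Answer: Yes, B has productions with common prefix 'g f T'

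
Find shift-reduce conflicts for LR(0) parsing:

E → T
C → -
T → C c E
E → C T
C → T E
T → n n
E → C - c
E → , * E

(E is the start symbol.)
A shift-reduce conflict occurs when an LR(0) state has both:
  - a complete (reduce) item [A → α .] (dot at the end), and
  - a shift item [B → β . c γ] (dot before a terminal).

Augment with E' → E and build the canonical LR(0) collection (I0 = CLOSURE({[E' → . E]}), then GOTO on every symbol after a dot until no new states appear). It has 17 states:
  I0: { [C → . -], [C → . T E], [E → . , * E], [E → . C - c], [E → . C T], [E → . T], [E' → . E], [T → . C c E], [T → . n n] }  — shift
  I1: { [E → , . * E] }  — shift
  I2: { [C → - .] }  — reduce
  I3: { [C → . -], [C → . T E], [E → C . - c], [E → C . T], [T → . C c E], [T → . n n], [T → C . c E] }  — shift
  I4: { [E' → E .] }  — accept
  I5: { [C → . -], [C → . T E], [C → T . E], [E → . , * E], [E → . C - c], [E → . C T], [E → . T], [E → T .], [T → . C c E], [T → . n n] }  — shift, reduce
  I6: { [T → n . n] }  — shift
  I7: { [T → n n .] }  — reduce
  I8: { [C → T E .] }  — reduce
  I9: { [C → - .], [E → C - . c] }  — shift, reduce
  I10: { [T → C . c E] }  — shift
  I11: { [C → . -], [C → . T E], [C → T . E], [E → . , * E], [E → . C - c], [E → . C T], [E → . T], [E → C T .], [T → . C c E], [T → . n n] }  — shift, reduce
  I12: { [C → . -], [C → . T E], [E → . , * E], [E → . C - c], [E → . C T], [E → . T], [T → . C c E], [T → . n n], [T → C c . E] }  — shift
  I13: { [T → C c E .] }  — reduce
  I14: { [E → C - c .] }  — reduce
  I15: { [C → . -], [C → . T E], [E → , * . E], [E → . , * E], [E → . C - c], [E → . C T], [E → . T], [T → . C c E], [T → . n n] }  — shift
  I16: { [E → , * E .] }  — reduce

I5 contains reduce item [E → T .] and shift items [C → . -], [E → . , * E], [T → . n n] — shift-reduce conflict.
I9 contains reduce item [C → - .] and shift item [E → C - . c] — shift-reduce conflict.
I11 contains reduce item [E → C T .] and shift items [C → . -], [E → . , * E], [T → . n n] — shift-reduce conflict.

Answer: Yes — I5: [E → T .] vs [C → . -]; I9: [C → - .] vs [E → C - . c]; I11: [E → C T .] vs [C → . -]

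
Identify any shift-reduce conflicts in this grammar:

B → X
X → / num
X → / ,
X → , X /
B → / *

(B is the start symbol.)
No shift-reduce conflicts

A shift-reduce conflict occurs when an LR(0) state has both:
  - a complete (reduce) item [A → α .] (dot at the end), and
  - a shift item [B → β . c γ] (dot before a terminal).

Augment with B' → B and build the canonical LR(0) collection (I0 = CLOSURE({[B' → . B]}), then GOTO on every symbol after a dot until no new states appear). It has 11 states:
  I0: { [B → . / *], [B → . X], [B' → . B], [X → . , X /], [X → . / ,], [X → . / num] }  — shift
  I1: { [X → , . X /], [X → . , X /], [X → . / ,], [X → . / num] }  — shift
  I2: { [B → / . *], [X → / . ,], [X → / . num] }  — shift
  I3: { [B' → B .] }  — accept
  I4: { [B → X .] }  — reduce
  I5: { [B → / * .] }  — reduce
  I6: { [X → / , .] }  — reduce
  I7: { [X → / num .] }  — reduce
  I8: { [X → / . ,], [X → / . num] }  — shift
  I9: { [X → , X . /] }  — shift
  I10: { [X → , X / .] }  — reduce

No state contains both a complete item and a shift item.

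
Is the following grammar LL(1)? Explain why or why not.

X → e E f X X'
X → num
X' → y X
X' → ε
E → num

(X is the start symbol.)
No. Predict set conflict for X': { 'y' }

A grammar is LL(1) if for each non-terminal N with multiple productions, the predict sets of those productions are pairwise disjoint, where PREDICT(N → α) = (FIRST(α) \ {ε}) ∪ (FOLLOW(N) if α ⇒* ε).

Relevant sets:
  FOLLOW(X') = { $, 'y' }

For X:
  PREDICT(X → e E f X X') = { 'e' }
  PREDICT(X → num) = { 'num' }
For X':
  PREDICT(X' → y X) = { 'y' }
  PREDICT(X' → ε) = { $, 'y' }
E has a single production, so nothing to check there.

Conflict found: Predict set conflict for X': { 'y' }
The grammar is NOT LL(1).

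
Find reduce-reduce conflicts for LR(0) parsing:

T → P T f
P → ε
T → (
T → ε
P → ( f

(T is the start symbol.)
A reduce-reduce conflict occurs when an LR(0) state has two complete items [A → α .] and [B → β .] — both call for a reduction, and with no lookahead the parser cannot choose between them.

Augment with T' → T and build the canonical LR(0) collection (I0 = CLOSURE({[T' → . T]}), then GOTO on every symbol after a dot until no new states appear). It has 7 states:
  I0: { [P → . ( f], [P → .], [T → . (], [T → . P T f], [T → .], [T' → . T] }  — shift, 2 reduces
  I1: { [P → ( . f], [T → ( .] }  — shift, reduce
  I2: { [P → . ( f], [P → .], [T → . (], [T → . P T f], [T → .], [T → P . T f] }  — shift, 2 reduces
  I3: { [T' → T .] }  — accept
  I4: { [T → P T . f] }  — shift
  I5: { [T → P T f .] }  — reduce
  I6: { [P → ( f .] }  — reduce

I0 contains complete items [P → .], [T → .] — reduce-reduce conflict.
I2 contains complete items [P → .], [T → .] — reduce-reduce conflict.

Answer: Yes — I0: [P → .] vs [T → .]; I2: [P → .] vs [T → .]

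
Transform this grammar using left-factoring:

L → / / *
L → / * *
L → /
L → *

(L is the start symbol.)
L → / L'
L' → / *
L' → * *
L' → ε
L → *

Left-factoring transforms A → αβ₁ | αβ₂ into A → αA' and A' → β₁ | β₂
(α is the longest common prefix among the alternatives). Repeat until
no nonterminal has two alternatives with a common prefix.

Round 1: L has alternatives sharing prefix '/'. Introduce L': L → / L'
  Add: L' → / *
  Add: L' → * *
  Add: L' → ε

No remaining common prefixes — done.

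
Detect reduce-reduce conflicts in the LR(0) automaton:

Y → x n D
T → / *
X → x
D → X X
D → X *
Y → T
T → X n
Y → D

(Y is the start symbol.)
A reduce-reduce conflict occurs when an LR(0) state has two complete items [A → α .] and [B → β .] — both call for a reduction, and with no lookahead the parser cannot choose between them.

Augment with Y' → Y and build the canonical LR(0) collection (I0 = CLOSURE({[Y' → . Y]}), then GOTO on every symbol after a dot until no new states appear). It has 15 states:
  I0: { [D → . X *], [D → . X X], [T → . / *], [T → . X n], [X → . x], [Y → . D], [Y → . T], [Y → . x n D], [Y' → . Y] }  — shift
  I1: { [T → / . *] }  — shift
  I2: { [Y → D .] }  — reduce
  I3: { [Y → T .] }  — reduce
  I4: { [D → X . *], [D → X . X], [T → X . n], [X → . x] }  — shift
  I5: { [Y' → Y .] }  — accept
  I6: { [X → x .], [Y → x . n D] }  — shift, reduce
  I7: { [D → . X *], [D → . X X], [X → . x], [Y → x n . D] }  — shift
  I8: { [Y → x n D .] }  — reduce
  I9: { [D → X . *], [D → X . X], [X → . x] }  — shift
  I10: { [X → x .] }  — reduce
  I11: { [D → X * .] }  — reduce
  I12: { [D → X X .] }  — reduce
  I13: { [T → X n .] }  — reduce
  I14: { [T → / * .] }  — reduce

No state contains more than one complete item.

Answer: No reduce-reduce conflicts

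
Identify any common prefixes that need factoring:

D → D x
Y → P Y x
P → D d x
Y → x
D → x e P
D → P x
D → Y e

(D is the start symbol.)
Left-factoring is needed when two productions for the same non-terminal
share a common prefix on the right-hand side.

Productions for D:
  D → D x
  D → x e P
  D → P x
  D → Y e
Productions for Y:
  Y → P Y x
  Y → x

No common prefixes found.

Answer: No, left-factoring is not needed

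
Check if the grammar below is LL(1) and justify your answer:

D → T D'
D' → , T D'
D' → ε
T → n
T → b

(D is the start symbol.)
A grammar is LL(1) if for each non-terminal N with multiple productions, the predict sets of those productions are pairwise disjoint, where PREDICT(N → α) = (FIRST(α) \ {ε}) ∪ (FOLLOW(N) if α ⇒* ε).

Relevant sets:
  FOLLOW(D') = { $ }

For D':
  PREDICT(D' → ',' T D') = { ',' }
  PREDICT(D' → ε) = { $ }
For T:
  PREDICT(T → n) = { 'n' }
  PREDICT(T → b) = { 'b' }
D has a single production, so nothing to check there.

All predict sets are disjoint. The grammar IS LL(1).

Answer: Yes, the grammar is LL(1).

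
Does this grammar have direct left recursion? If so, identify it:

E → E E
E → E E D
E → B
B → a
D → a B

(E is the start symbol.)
E → E E: LEFT RECURSIVE (starts with E)
E → E E D: LEFT RECURSIVE (starts with E)
E → B: starts with B
B → a: starts with a
D → a B: starts with a

The grammar has direct left recursion on: E.

Answer: Yes, E is left-recursive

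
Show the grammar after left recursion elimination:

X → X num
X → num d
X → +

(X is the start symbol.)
X → num d X'
X → + X'
X' → num X'
X' → ε

X is directly left-recursive. The standard transformation for
  A → A α₁ | ... | A α_m | β₁ | ... | β_n
is
  A  → β₁ A' | ... | β_n A'
  A' → α₁ A' | ... | α_m A' | ε

X → num d becomes X → num d X'
X → + becomes X → + X'
X → X num becomes X' → num X'
Add X' → ε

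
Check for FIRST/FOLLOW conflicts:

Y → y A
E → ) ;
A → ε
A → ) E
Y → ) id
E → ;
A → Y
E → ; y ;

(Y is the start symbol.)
A FIRST/FOLLOW conflict occurs when a non-terminal N has a nullable alternative N → β (β ⇒* ε) and another alternative N → α with FIRST(α) ∩ FOLLOW(N) ≠ ∅: on such a lookahead the parser cannot decide between expanding α and letting N vanish via β.

Nullable non-terminals: A.
FIRST sets used below: FIRST(Y) = { ')', 'y' }

A: nullable alternative(s) A → ε; FOLLOW(A) = { $ }
  A → ε: FIRST \ {ε} = { } — this is the only nullable alternative, skip
  A → ) E: FIRST \ {ε} = { ')' } — disjoint from FOLLOW(A)
  A → Y: FIRST \ {ε} = { ')', 'y' } — disjoint from FOLLOW(A)

E, Y have no nullable alternative, so no FIRST/FOLLOW check is needed there.

No FIRST/FOLLOW conflicts found.

Answer: No FIRST/FOLLOW conflicts.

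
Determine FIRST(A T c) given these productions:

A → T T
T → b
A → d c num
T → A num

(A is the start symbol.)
FIRST sets of the non-terminals involved (from the grammar, by fixed-point iteration):
  FIRST(A) = { 'b', 'd' }

To compute FIRST(A T c), process the symbols left to right:
Symbol A is a non-terminal. Add FIRST(A) \ {ε} = { 'b', 'd' }
A is not nullable (ε ∉ FIRST(A)), so stop here.
FIRST(A T c) = { 'b', 'd' }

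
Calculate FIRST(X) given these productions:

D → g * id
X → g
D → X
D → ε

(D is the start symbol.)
{ 'g' }

To compute FIRST(X), examine every production with X on the left-hand side, reading each right-hand side left to right until a non-nullable symbol is reached.

From X → g:
  - g is a terminal: add 'g' and stop

Collecting: FIRST(X) = { 'g' }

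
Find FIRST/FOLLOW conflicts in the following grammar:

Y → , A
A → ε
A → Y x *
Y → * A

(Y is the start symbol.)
Nullable non-terminals: A.
FIRST sets used below: FIRST(Y) = { '*', ',' }

A: nullable alternative(s) A → ε; FOLLOW(A) = { $, 'x' }
  A → ε: FIRST \ {ε} = { } — this is the only nullable alternative, skip
  A → Y x *: FIRST \ {ε} = { '*', ',' } — disjoint from FOLLOW(A)

Y has no nullable alternative, so no FIRST/FOLLOW check is needed there.

No FIRST/FOLLOW conflicts found.

Answer: No FIRST/FOLLOW conflicts.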